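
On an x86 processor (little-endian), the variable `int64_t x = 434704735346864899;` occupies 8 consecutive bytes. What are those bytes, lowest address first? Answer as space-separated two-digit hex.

03 B3 87 54 A7 61 08 06

434704735346864899 in hexadecimal, padded to 64 bits, is 0x060861A75487B303.
Split into bytes (most-significant first): 06 08 61 A7 54 87 B3 03.
In little-endian order the low byte comes first in memory.
So at ascending addresses the bytes are 03 B3 87 54 A7 61 08 06.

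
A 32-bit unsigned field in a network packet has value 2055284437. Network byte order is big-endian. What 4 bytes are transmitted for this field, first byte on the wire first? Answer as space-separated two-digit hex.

7A 81 26 D5

2055284437 in hexadecimal, padded to 32 bits, is 0x7A8126D5.
Split into bytes (most-significant first): 7A 81 26 D5.
In big-endian order the high byte comes first in memory.
So the memory order matches the most-significant-first order: 7A 81 26 D5.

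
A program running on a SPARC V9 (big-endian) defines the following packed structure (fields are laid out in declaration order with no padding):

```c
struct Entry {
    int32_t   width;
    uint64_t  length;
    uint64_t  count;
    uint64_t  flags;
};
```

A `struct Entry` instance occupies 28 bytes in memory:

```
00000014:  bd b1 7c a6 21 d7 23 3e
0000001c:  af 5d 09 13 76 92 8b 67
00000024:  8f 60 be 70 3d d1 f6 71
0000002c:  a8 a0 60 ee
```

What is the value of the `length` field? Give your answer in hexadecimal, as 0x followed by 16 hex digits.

0x21D7233EAF5D0913

`length` follows `width` (4 bytes), so it starts at byte offset 4 and occupies 8 bytes.
Bytes at offsets 4..11: 21 D7 23 3E AF 5D 09 13.
In big-endian order the high byte comes first in memory.
The bytes are already most-significant first: 0x21D7233EAF5D0913.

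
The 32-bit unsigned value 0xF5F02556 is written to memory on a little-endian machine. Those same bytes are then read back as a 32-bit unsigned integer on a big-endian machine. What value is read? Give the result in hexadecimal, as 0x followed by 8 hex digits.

0x5625F0F5

Stored little-endian, the bytes at ascending addresses are 56 25 F0 F5.
Read back as big-endian, the last byte is least significant, giving 0x5625F0F5.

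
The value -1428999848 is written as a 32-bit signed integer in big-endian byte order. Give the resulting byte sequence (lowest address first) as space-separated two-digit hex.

Two's complement of -1428999848 in 32 bits: 1428999848 = 0x552CCEA8; invert → 0xAAD33157; add 1 → 0xAAD33158.
Split into bytes (most-significant first): AA D3 31 58.
In big-endian order the high byte comes first in memory.
So the memory order matches the most-significant-first order: AA D3 31 58.

AA D3 31 58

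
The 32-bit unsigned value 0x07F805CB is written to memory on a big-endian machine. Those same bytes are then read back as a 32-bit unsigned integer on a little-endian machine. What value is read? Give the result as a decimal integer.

Stored big-endian, the bytes at ascending addresses are 07 F8 05 CB.
Read back as little-endian, the first byte is least significant, giving 0xCB05F807.
0xCB05F807 = 3406166023.

3406166023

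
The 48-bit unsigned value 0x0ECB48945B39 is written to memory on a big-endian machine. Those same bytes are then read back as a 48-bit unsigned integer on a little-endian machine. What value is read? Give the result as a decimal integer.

Stored big-endian, the bytes at ascending addresses are 0E CB 48 94 5B 39.
Read back as little-endian, the first byte is least significant, giving 0x395B9448CB0E.
0x395B9448CB0E = 63065492605710.

63065492605710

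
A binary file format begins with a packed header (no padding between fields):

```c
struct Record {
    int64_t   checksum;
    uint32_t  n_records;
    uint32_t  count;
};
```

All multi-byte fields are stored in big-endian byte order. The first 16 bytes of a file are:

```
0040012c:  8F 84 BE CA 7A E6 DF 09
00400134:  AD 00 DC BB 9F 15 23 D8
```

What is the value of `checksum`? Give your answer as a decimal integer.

`checksum` is the first field, at byte offset 0, occupying 8 bytes.
Bytes at offsets 0..7: 8F 84 BE CA 7A E6 DF 09.
Big-endian: lowest address holds the most-significant byte.
The bytes are already most-significant first: 0x8F84BECA7AE6DF09.
Top bit is set, so as a signed 64-bit value this is 0x8F84BECA7AE6DF09 − 2^64 = -8105143652505428215.

-8105143652505428215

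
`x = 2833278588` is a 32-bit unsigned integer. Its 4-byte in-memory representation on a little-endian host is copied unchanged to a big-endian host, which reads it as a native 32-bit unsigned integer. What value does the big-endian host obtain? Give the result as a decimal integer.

2833278588 in 32-bit hexadecimal is 0xA8E0667C.
Stored little-endian, the bytes at ascending addresses are 7C 66 E0 A8.
Read back as big-endian, the last byte is least significant, giving 0x7C66E0A8.
0x7C66E0A8 = 2087116968.

2087116968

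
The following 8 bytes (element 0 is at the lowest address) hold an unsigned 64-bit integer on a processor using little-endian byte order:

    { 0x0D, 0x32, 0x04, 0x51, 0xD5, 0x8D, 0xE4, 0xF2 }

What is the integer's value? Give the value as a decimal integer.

Little-endian: lowest address holds the least-significant byte.
Reassemble most-significant byte first: F2 E4 8D D5 51 04 32 0D → 0xF2E48DD55104320D.
0xF2E48DD55104320D = 17502269999195369997.

17502269999195369997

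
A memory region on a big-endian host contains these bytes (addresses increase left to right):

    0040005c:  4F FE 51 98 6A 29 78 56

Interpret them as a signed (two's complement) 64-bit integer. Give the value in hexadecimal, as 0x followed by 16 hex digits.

0x4FFE51986A297856

In big-endian order the high byte comes first in memory.
The bytes are already most-significant first: 0x4FFE51986A297856.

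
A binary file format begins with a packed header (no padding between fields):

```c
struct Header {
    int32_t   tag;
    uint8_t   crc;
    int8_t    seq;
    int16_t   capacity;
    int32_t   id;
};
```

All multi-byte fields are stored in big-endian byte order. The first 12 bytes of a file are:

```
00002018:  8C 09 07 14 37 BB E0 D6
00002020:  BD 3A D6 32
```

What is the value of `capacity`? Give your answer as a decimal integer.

-7978

`capacity` follows `tag` (4 B), `crc` (1 B), `seq` (1 B), so it starts at offset 4 + 1 + 1 = 6 and occupies 2 bytes.
Bytes at offsets 6..7: E0 D6.
In big-endian order the high byte comes first in memory.
The bytes are already most-significant first: 0xE0D6.
Top bit is set, so as a signed 16-bit value this is 0xE0D6 − 2^16 = -7978.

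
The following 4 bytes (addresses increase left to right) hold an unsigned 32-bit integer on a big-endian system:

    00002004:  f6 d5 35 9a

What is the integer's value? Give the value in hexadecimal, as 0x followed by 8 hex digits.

0xF6D5359A

Big-endian stores the most-significant byte at the lowest address.
The bytes are already most-significant first: 0xF6D5359A.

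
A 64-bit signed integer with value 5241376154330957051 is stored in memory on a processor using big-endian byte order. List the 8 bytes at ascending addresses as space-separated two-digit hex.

5241376154330957051 in hexadecimal, padded to 64 bits, is 0x48BD1BD7A51984FB.
Split into bytes (most-significant first): 48 BD 1B D7 A5 19 84 FB.
Big-endian: lowest address holds the most-significant byte.
So the memory order matches the most-significant-first order: 48 BD 1B D7 A5 19 84 FB.

48 BD 1B D7 A5 19 84 FB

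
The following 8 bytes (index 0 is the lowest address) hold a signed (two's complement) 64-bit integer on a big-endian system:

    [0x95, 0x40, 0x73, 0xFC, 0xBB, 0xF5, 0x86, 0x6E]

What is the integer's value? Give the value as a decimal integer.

Big-endian: lowest address holds the most-significant byte.
The bytes are already most-significant first: 0x954073FCBBF5866E.
Top bit is set, so as a signed 64-bit value this is 0x954073FCBBF5866E − 2^64 = -7692020634226424210.

-7692020634226424210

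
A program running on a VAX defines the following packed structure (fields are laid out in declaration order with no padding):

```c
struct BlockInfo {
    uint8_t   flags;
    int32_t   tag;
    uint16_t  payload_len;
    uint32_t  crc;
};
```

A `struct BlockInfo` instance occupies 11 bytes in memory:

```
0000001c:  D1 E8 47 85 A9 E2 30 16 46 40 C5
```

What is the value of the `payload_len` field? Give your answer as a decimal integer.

12514

`payload_len` follows `flags` (1 B), `tag` (4 B), so it starts at offset 1 + 4 = 5 and occupies 2 bytes.
Bytes at offsets 5..6: E2 30.
In little-endian order the low byte comes first in memory.
Reassemble most-significant byte first: 30 E2 → 0x30E2.
0x30E2 = 12514.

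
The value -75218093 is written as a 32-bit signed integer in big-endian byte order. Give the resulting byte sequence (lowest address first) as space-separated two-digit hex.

FB 84 43 53

Two's complement of -75218093 in 32 bits: 75218093 = 0x047BBCAD; invert → 0xFB844352; add 1 → 0xFB844353.
Split into bytes (most-significant first): FB 84 43 53.
In big-endian order the high byte comes first in memory.
So the memory order matches the most-significant-first order: FB 84 43 53.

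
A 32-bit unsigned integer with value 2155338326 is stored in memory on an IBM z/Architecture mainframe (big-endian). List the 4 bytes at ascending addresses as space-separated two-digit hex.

2155338326 in hexadecimal, padded to 32 bits, is 0x8077DA56.
Split into bytes (most-significant first): 80 77 DA 56.
Big-endian stores the most-significant byte at the lowest address.
So the memory order matches the most-significant-first order: 80 77 DA 56.

80 77 DA 56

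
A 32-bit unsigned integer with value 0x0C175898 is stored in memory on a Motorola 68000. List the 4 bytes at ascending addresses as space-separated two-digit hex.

Split into bytes (most-significant first): 0C 17 58 98.
In big-endian order the high byte comes first in memory.
So the memory order matches the most-significant-first order: 0C 17 58 98.

0C 17 58 98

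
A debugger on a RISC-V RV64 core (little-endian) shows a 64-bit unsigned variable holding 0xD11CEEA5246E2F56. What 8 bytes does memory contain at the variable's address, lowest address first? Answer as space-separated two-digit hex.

56 2F 6E 24 A5 EE 1C D1

Split into bytes (most-significant first): D1 1C EE A5 24 6E 2F 56.
In little-endian order the low byte comes first in memory.
So at ascending addresses the bytes are 56 2F 6E 24 A5 EE 1C D1.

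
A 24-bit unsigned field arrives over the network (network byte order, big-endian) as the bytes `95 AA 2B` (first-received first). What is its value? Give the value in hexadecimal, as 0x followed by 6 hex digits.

Big-endian: lowest address holds the most-significant byte.
The bytes are already most-significant first: 0x95AA2B.

0x95AA2B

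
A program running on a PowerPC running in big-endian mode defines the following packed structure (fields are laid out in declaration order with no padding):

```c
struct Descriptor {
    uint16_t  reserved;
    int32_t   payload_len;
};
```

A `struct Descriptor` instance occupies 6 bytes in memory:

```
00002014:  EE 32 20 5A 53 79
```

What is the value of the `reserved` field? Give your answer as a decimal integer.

60978

`reserved` is the first field, at byte offset 0, occupying 2 bytes.
Bytes at offsets 0..1: EE 32.
In big-endian order the high byte comes first in memory.
The bytes are already most-significant first: 0xEE32.
0xEE32 = 60978.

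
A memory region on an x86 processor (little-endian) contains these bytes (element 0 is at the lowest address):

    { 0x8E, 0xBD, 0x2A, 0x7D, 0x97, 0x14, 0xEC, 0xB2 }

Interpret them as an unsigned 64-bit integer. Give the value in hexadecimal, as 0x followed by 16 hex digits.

0xB2EC14977D2ABD8E

Little-endian stores the least-significant byte at the lowest address.
Reassemble most-significant byte first: B2 EC 14 97 7D 2A BD 8E → 0xB2EC14977D2ABD8E.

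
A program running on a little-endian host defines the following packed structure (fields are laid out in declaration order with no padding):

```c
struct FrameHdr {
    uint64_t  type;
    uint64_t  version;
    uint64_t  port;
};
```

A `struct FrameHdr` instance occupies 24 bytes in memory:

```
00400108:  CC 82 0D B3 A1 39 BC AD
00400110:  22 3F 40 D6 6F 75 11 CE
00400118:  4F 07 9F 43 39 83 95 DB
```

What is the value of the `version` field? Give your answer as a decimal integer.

`version` follows `type` (8 bytes), so it starts at byte offset 8 and occupies 8 bytes.
Bytes at offsets 8..15: 22 3F 40 D6 6F 75 11 CE.
Little-endian stores the least-significant byte at the lowest address.
Reassemble most-significant byte first: CE 11 75 6F D6 40 3F 22 → 0xCE11756FD6403F22.
0xCE11756FD6403F22 = 14848778569613590306.

14848778569613590306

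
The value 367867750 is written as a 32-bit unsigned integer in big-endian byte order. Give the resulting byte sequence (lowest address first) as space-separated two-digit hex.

367867750 in hexadecimal, padded to 32 bits, is 0x15ED3766.
Split into bytes (most-significant first): 15 ED 37 66.
Big-endian: lowest address holds the most-significant byte.
So the memory order matches the most-significant-first order: 15 ED 37 66.

15 ED 37 66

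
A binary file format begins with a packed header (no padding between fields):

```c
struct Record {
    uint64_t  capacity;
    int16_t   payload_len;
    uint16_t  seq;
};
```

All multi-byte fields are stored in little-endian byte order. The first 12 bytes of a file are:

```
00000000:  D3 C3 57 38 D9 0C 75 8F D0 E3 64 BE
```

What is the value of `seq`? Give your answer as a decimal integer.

48740

`seq` follows `capacity` (8 B), `payload_len` (2 B), so it starts at offset 8 + 2 = 10 and occupies 2 bytes.
Bytes at offsets 10..11: 64 BE.
In little-endian order the low byte comes first in memory.
Reassemble most-significant byte first: BE 64 → 0xBE64.
0xBE64 = 48740.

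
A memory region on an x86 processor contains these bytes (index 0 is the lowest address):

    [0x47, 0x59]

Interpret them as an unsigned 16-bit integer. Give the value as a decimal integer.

In little-endian order the low byte comes first in memory.
Reassemble most-significant byte first: 59 47 → 0x5947.
0x5947 = 22855.

22855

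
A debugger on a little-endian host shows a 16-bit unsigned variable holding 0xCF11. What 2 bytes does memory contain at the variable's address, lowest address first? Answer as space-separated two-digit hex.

11 CF

Split into bytes (most-significant first): CF 11.
In little-endian order the low byte comes first in memory.
So at ascending addresses the bytes are 11 CF.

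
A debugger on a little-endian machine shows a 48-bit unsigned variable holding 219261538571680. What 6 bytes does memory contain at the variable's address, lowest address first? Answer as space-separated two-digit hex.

219261538571680 in hexadecimal, padded to 48 bits, is 0xC76ACE1E95A0.
Split into bytes (most-significant first): C7 6A CE 1E 95 A0.
Little-endian: lowest address holds the least-significant byte.
So at ascending addresses the bytes are A0 95 1E CE 6A C7.

A0 95 1E CE 6A C7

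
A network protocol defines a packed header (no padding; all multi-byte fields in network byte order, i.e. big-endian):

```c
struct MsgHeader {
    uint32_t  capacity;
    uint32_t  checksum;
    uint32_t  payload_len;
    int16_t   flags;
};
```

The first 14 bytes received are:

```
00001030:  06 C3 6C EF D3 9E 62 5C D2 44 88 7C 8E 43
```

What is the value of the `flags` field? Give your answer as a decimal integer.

-29117

`flags` follows `capacity` (4 B), `checksum` (4 B), `payload_len` (4 B), so it starts at offset 4 + 4 + 4 = 12 and occupies 2 bytes.
Bytes at offsets 12..13: 8E 43.
Big-endian: lowest address holds the most-significant byte.
The bytes are already most-significant first: 0x8E43.
Top bit is set, so as a signed 16-bit value this is 0x8E43 − 2^16 = -29117.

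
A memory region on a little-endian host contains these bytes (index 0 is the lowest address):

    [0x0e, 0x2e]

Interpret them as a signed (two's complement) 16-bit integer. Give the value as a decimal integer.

Little-endian stores the least-significant byte at the lowest address.
Reassemble most-significant byte first: 2E 0E → 0x2E0E.
0x2E0E = 11790.

11790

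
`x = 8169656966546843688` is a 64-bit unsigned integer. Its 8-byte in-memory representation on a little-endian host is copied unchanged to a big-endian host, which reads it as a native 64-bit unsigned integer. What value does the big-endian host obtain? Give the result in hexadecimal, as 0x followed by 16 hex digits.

0x28E8D1F3B9736071

8169656966546843688 in 64-bit hexadecimal is 0x716073B9F3D1E828.
Stored little-endian, the bytes at ascending addresses are 28 E8 D1 F3 B9 73 60 71.
Read back as big-endian, the last byte is least significant, giving 0x28E8D1F3B9736071.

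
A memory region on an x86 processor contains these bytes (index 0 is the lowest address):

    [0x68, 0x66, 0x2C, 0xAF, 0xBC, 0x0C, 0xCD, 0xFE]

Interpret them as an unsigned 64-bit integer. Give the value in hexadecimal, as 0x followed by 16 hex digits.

In little-endian order the low byte comes first in memory.
Reassemble most-significant byte first: FE CD 0C BC AF 2C 66 68 → 0xFECD0CBCAF2C6668.

0xFECD0CBCAF2C6668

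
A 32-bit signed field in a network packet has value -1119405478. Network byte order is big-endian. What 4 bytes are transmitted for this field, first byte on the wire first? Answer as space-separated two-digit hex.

BD 47 3A 5A

Two's complement of -1119405478 in 32 bits: 1119405478 = 0x42B8C5A6; invert → 0xBD473A59; add 1 → 0xBD473A5A.
Split into bytes (most-significant first): BD 47 3A 5A.
Big-endian: lowest address holds the most-significant byte.
So the memory order matches the most-significant-first order: BD 47 3A 5A.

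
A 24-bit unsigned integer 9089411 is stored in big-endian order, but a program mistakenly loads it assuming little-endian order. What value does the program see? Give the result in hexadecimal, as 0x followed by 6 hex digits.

0x83B18A

9089411 in 24-bit hexadecimal is 0x8AB183.
Stored big-endian, the bytes at ascending addresses are 8A B1 83.
Read back as little-endian, the first byte is least significant, giving 0x83B18A.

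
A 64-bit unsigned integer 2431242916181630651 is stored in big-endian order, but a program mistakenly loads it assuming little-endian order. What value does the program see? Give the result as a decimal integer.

2431242916181630651 in 64-bit hexadecimal is 0x21BD828D0DB0DEBB.
Stored big-endian, the bytes at ascending addresses are 21 BD 82 8D 0D B0 DE BB.
Read back as little-endian, the first byte is least significant, giving 0xBBDEB00D8D82BD21.
0xBBDEB00D8D82BD21 = 13537451102177508641.

13537451102177508641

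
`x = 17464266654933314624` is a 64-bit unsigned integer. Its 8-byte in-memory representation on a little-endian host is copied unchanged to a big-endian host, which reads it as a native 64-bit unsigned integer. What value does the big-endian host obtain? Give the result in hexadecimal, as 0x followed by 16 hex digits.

0x40ECFF35FE895DF2

17464266654933314624 in 64-bit hexadecimal is 0xF25D89FE35FFEC40.
Stored little-endian, the bytes at ascending addresses are 40 EC FF 35 FE 89 5D F2.
Read back as big-endian, the last byte is least significant, giving 0x40ECFF35FE895DF2.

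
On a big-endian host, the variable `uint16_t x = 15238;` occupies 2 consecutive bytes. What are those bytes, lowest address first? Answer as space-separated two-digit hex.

3B 86

15238 in hexadecimal, padded to 16 bits, is 0x3B86.
Split into bytes (most-significant first): 3B 86.
Big-endian: lowest address holds the most-significant byte.
So the memory order matches the most-significant-first order: 3B 86.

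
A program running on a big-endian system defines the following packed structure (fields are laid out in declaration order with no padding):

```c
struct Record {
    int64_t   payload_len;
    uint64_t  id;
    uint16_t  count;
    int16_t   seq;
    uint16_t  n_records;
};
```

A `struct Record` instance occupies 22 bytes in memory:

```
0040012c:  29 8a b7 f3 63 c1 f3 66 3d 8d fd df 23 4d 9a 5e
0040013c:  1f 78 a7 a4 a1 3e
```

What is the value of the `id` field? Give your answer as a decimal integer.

`id` follows `payload_len` (8 bytes), so it starts at byte offset 8 and occupies 8 bytes.
Bytes at offsets 8..15: 3D 8D FD DF 23 4D 9A 5E.
Big-endian: lowest address holds the most-significant byte.
The bytes are already most-significant first: 0x3D8DFDDF234D9A5E.
0x3D8DFDDF234D9A5E = 4435480342841629278.

4435480342841629278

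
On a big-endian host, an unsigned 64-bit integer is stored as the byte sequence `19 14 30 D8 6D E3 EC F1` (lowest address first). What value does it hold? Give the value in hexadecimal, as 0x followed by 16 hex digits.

0x191430D86DE3ECF1

In big-endian order the high byte comes first in memory.
The bytes are already most-significant first: 0x191430D86DE3ECF1.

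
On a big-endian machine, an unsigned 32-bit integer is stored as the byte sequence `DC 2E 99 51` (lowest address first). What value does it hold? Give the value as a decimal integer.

3694041425

In big-endian order the high byte comes first in memory.
The bytes are already most-significant first: 0xDC2E9951.
0xDC2E9951 = 3694041425.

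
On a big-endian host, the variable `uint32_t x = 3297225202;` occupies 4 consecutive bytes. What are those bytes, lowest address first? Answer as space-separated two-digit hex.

C4 87 A9 F2

3297225202 in hexadecimal, padded to 32 bits, is 0xC487A9F2.
Split into bytes (most-significant first): C4 87 A9 F2.
In big-endian order the high byte comes first in memory.
So the memory order matches the most-significant-first order: C4 87 A9 F2.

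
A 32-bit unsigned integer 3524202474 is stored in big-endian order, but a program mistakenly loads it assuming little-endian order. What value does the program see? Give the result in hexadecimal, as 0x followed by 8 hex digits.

3524202474 in 32-bit hexadecimal is 0xD20F0FEA.
Stored big-endian, the bytes at ascending addresses are D2 0F 0F EA.
Read back as little-endian, the first byte is least significant, giving 0xEA0F0FD2.

0xEA0F0FD2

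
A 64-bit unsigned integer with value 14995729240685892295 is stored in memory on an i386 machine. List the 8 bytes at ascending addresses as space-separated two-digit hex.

14995729240685892295 in hexadecimal, padded to 64 bits, is 0xD01B884B2B0552C7.
Split into bytes (most-significant first): D0 1B 88 4B 2B 05 52 C7.
In little-endian order the low byte comes first in memory.
So at ascending addresses the bytes are C7 52 05 2B 4B 88 1B D0.

C7 52 05 2B 4B 88 1B D0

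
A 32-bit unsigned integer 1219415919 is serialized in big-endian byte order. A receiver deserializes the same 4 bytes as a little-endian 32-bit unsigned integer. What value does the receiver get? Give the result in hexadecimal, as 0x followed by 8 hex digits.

1219415919 in 32-bit hexadecimal is 0x48AECF6F.
Stored big-endian, the bytes at ascending addresses are 48 AE CF 6F.
Read back as little-endian, the first byte is least significant, giving 0x6FCFAE48.

0x6FCFAE48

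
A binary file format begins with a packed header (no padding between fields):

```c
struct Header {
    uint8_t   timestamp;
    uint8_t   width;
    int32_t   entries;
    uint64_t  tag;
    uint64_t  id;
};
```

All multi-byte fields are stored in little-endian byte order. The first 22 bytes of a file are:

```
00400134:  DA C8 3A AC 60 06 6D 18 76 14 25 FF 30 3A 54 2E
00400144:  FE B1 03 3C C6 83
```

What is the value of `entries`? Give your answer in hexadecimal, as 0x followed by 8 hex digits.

`entries` follows `timestamp` (1 B), `width` (1 B), so it starts at offset 1 + 1 = 2 and occupies 4 bytes.
Bytes at offsets 2..5: 3A AC 60 06.
In little-endian order the low byte comes first in memory.
Reassemble most-significant byte first: 06 60 AC 3A → 0x0660AC3A.

0x0660AC3A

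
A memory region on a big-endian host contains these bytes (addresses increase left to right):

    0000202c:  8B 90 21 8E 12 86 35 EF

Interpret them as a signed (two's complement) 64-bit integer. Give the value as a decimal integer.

Big-endian: lowest address holds the most-significant byte.
The bytes are already most-significant first: 0x8B90218E128635EF.
Top bit is set, so as a signed 64-bit value this is 0x8B90218E128635EF − 2^64 = -8390169211711375889.

-8390169211711375889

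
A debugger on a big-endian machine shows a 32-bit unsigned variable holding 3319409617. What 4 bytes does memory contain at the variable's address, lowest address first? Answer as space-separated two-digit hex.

C5 DA 2B D1

3319409617 in hexadecimal, padded to 32 bits, is 0xC5DA2BD1.
Split into bytes (most-significant first): C5 DA 2B D1.
Big-endian stores the most-significant byte at the lowest address.
So the memory order matches the most-significant-first order: C5 DA 2B D1.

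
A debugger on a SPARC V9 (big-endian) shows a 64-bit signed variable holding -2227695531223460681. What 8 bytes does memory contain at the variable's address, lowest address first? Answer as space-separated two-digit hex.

Two's complement of -2227695531223460681 in 64 bits: 2227695531223460681 = 0x1EEA5D48664CAB49; invert → 0xE115A2B799B354B6; add 1 → 0xE115A2B799B354B7.
Split into bytes (most-significant first): E1 15 A2 B7 99 B3 54 B7.
Big-endian stores the most-significant byte at the lowest address.
So the memory order matches the most-significant-first order: E1 15 A2 B7 99 B3 54 B7.

E1 15 A2 B7 99 B3 54 B7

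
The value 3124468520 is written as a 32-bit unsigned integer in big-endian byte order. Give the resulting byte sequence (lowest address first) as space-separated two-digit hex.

BA 3B 9B 28

3124468520 in hexadecimal, padded to 32 bits, is 0xBA3B9B28.
Split into bytes (most-significant first): BA 3B 9B 28.
Big-endian: lowest address holds the most-significant byte.
So the memory order matches the most-significant-first order: BA 3B 9B 28.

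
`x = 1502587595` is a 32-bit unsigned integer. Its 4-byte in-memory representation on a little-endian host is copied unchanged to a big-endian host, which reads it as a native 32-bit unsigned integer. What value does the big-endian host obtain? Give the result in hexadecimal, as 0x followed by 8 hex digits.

1502587595 in 32-bit hexadecimal is 0x598FAACB.
Stored little-endian, the bytes at ascending addresses are CB AA 8F 59.
Read back as big-endian, the last byte is least significant, giving 0xCBAA8F59.

0xCBAA8F59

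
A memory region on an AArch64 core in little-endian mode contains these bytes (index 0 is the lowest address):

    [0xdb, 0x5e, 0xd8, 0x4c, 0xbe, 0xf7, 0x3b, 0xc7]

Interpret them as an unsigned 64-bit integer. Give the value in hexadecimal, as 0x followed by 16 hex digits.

In little-endian order the low byte comes first in memory.
Reassemble most-significant byte first: C7 3B F7 BE 4C D8 5E DB → 0xC73BF7BE4CD85EDB.

0xC73BF7BE4CD85EDB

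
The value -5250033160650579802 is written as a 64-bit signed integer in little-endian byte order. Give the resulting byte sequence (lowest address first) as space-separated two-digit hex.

Two's complement of -5250033160650579802 in 64 bits: 5250033160650579802 = 0x48DBDD57FF995F5A; invert → 0xB72422A80066A0A5; add 1 → 0xB72422A80066A0A6.
Split into bytes (most-significant first): B7 24 22 A8 00 66 A0 A6.
In little-endian order the low byte comes first in memory.
So at ascending addresses the bytes are A6 A0 66 00 A8 22 24 B7.

A6 A0 66 00 A8 22 24 B7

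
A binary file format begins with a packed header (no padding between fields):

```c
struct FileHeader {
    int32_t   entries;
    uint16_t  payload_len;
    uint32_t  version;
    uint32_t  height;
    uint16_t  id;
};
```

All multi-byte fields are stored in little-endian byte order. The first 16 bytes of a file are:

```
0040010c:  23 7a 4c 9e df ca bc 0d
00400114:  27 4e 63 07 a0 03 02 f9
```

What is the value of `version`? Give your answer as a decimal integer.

`version` follows `entries` (4 B), `payload_len` (2 B), so it starts at offset 4 + 2 = 6 and occupies 4 bytes.
Bytes at offsets 6..9: BC 0D 27 4E.
In little-endian order the low byte comes first in memory.
Reassemble most-significant byte first: 4E 27 0D BC → 0x4E270DBC.
0x4E270DBC = 1311182268.

1311182268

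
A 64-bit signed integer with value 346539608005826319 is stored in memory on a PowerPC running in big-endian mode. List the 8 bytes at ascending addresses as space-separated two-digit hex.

04 CF 27 EF FB CA 57 0F

346539608005826319 in hexadecimal, padded to 64 bits, is 0x04CF27EFFBCA570F.
Split into bytes (most-significant first): 04 CF 27 EF FB CA 57 0F.
Big-endian: lowest address holds the most-significant byte.
So the memory order matches the most-significant-first order: 04 CF 27 EF FB CA 57 0F.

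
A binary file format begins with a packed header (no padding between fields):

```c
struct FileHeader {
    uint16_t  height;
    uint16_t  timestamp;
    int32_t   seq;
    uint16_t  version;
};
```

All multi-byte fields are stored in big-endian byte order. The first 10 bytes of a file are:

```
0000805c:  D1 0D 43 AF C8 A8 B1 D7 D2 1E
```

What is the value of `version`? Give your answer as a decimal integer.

`version` follows `height` (2 B), `timestamp` (2 B), `seq` (4 B), so it starts at offset 2 + 2 + 4 = 8 and occupies 2 bytes.
Bytes at offsets 8..9: D2 1E.
Big-endian stores the most-significant byte at the lowest address.
The bytes are already most-significant first: 0xD21E.
0xD21E = 53790.

53790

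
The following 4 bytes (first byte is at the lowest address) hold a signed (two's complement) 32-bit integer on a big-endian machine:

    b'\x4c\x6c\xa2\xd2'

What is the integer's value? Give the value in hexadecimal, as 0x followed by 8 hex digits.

Big-endian stores the most-significant byte at the lowest address.
The bytes are already most-significant first: 0x4C6CA2D2.

0x4C6CA2D2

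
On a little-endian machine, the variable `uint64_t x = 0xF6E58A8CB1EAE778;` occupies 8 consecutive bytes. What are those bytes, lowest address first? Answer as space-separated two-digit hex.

Split into bytes (most-significant first): F6 E5 8A 8C B1 EA E7 78.
Little-endian stores the least-significant byte at the lowest address.
So at ascending addresses the bytes are 78 E7 EA B1 8C 8A E5 F6.

78 E7 EA B1 8C 8A E5 F6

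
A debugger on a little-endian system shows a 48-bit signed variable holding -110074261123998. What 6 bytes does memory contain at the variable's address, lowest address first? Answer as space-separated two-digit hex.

62 4C C4 56 E3 9B

Two's complement of -110074261123998 in 48 bits: 110074261123998 = 0x641CA93BB39E; invert → 0x9BE356C44C61; add 1 → 0x9BE356C44C62.
Split into bytes (most-significant first): 9B E3 56 C4 4C 62.
Little-endian: lowest address holds the least-significant byte.
So at ascending addresses the bytes are 62 4C C4 56 E3 9B.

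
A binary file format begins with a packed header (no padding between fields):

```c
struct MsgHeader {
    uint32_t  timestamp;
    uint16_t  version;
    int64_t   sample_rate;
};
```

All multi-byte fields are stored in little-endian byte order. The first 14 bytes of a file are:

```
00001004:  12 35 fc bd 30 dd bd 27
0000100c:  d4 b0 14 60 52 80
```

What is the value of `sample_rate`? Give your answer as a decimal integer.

`sample_rate` follows `timestamp` (4 B), `version` (2 B), so it starts at offset 4 + 2 = 6 and occupies 8 bytes.
Bytes at offsets 6..13: BD 27 D4 B0 14 60 52 80.
Little-endian: lowest address holds the least-significant byte.
Reassemble most-significant byte first: 80 52 60 14 B0 D4 27 BD → 0x80526014B0D427BD.
Top bit is set, so as a signed 64-bit value this is 0x80526014B0D427BD − 2^64 = -9200185446782195779.

-9200185446782195779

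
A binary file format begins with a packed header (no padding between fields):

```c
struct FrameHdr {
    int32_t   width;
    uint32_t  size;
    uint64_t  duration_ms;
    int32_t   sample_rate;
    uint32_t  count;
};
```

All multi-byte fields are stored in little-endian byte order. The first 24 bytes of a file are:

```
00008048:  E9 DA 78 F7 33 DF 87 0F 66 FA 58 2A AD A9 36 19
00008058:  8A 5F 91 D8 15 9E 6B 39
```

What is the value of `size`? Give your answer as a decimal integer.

`size` follows `width` (4 bytes), so it starts at byte offset 4 and occupies 4 bytes.
Bytes at offsets 4..7: 33 DF 87 0F.
Little-endian stores the least-significant byte at the lowest address.
Reassemble most-significant byte first: 0F 87 DF 33 → 0x0F87DF33.
0x0F87DF33 = 260562739.

260562739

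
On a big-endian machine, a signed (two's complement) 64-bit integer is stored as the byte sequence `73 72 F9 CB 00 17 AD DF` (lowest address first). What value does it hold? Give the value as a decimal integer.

8318986111981956575

Big-endian: lowest address holds the most-significant byte.
The bytes are already most-significant first: 0x7372F9CB0017ADDF.
0x7372F9CB0017ADDF = 8318986111981956575.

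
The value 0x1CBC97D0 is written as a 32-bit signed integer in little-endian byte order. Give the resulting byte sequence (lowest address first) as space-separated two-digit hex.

D0 97 BC 1C

Split into bytes (most-significant first): 1C BC 97 D0.
Little-endian: lowest address holds the least-significant byte.
So at ascending addresses the bytes are D0 97 BC 1C.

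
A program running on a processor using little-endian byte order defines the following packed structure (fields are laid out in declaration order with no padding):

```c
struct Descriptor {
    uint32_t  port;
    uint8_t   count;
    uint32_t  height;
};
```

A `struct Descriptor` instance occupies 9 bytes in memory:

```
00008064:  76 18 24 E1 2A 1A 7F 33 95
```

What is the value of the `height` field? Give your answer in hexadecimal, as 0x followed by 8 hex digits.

0x95337F1A

`height` follows `port` (4 B), `count` (1 B), so it starts at offset 4 + 1 = 5 and occupies 4 bytes.
Bytes at offsets 5..8: 1A 7F 33 95.
In little-endian order the low byte comes first in memory.
Reassemble most-significant byte first: 95 33 7F 1A → 0x95337F1A.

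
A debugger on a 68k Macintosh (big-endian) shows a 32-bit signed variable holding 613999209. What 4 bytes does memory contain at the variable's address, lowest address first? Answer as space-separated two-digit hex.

613999209 in hexadecimal, padded to 32 bits, is 0x2498E269.
Split into bytes (most-significant first): 24 98 E2 69.
Big-endian stores the most-significant byte at the lowest address.
So the memory order matches the most-significant-first order: 24 98 E2 69.

24 98 E2 69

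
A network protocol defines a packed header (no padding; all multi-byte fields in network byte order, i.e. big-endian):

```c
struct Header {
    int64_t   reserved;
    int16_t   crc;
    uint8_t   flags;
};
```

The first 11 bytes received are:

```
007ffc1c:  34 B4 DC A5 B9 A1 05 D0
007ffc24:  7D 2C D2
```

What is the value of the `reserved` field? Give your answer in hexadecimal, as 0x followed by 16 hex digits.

`reserved` is the first field, at byte offset 0, occupying 8 bytes.
Bytes at offsets 0..7: 34 B4 DC A5 B9 A1 05 D0.
In big-endian order the high byte comes first in memory.
The bytes are already most-significant first: 0x34B4DCA5B9A105D0.

0x34B4DCA5B9A105D0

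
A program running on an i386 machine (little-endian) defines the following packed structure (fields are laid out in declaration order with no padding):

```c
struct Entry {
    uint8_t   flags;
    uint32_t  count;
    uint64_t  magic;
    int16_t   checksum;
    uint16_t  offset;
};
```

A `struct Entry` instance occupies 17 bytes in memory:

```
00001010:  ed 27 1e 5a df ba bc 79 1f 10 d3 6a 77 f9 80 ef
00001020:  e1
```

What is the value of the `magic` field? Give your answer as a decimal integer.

`magic` follows `flags` (1 B), `count` (4 B), so it starts at offset 1 + 4 = 5 and occupies 8 bytes.
Bytes at offsets 5..12: BA BC 79 1F 10 D3 6A 77.
In little-endian order the low byte comes first in memory.
Reassemble most-significant byte first: 77 6A D3 10 1F 79 BC BA → 0x776AD3101F79BCBA.
0x776AD3101F79BCBA = 8604922104245763258.

8604922104245763258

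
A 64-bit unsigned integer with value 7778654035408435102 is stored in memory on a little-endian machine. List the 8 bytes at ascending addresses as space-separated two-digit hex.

7778654035408435102 in hexadecimal, padded to 64 bits, is 0x6BF354A1D32DB79E.
Split into bytes (most-significant first): 6B F3 54 A1 D3 2D B7 9E.
In little-endian order the low byte comes first in memory.
So at ascending addresses the bytes are 9E B7 2D D3 A1 54 F3 6B.

9E B7 2D D3 A1 54 F3 6B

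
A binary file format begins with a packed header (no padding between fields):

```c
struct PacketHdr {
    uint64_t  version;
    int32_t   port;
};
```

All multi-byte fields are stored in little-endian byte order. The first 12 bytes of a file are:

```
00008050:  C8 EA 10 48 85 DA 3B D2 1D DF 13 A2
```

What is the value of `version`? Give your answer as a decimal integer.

15148942037565369032

`version` is the first field, at byte offset 0, occupying 8 bytes.
Bytes at offsets 0..7: C8 EA 10 48 85 DA 3B D2.
Little-endian stores the least-significant byte at the lowest address.
Reassemble most-significant byte first: D2 3B DA 85 48 10 EA C8 → 0xD23BDA854810EAC8.
0xD23BDA854810EAC8 = 15148942037565369032.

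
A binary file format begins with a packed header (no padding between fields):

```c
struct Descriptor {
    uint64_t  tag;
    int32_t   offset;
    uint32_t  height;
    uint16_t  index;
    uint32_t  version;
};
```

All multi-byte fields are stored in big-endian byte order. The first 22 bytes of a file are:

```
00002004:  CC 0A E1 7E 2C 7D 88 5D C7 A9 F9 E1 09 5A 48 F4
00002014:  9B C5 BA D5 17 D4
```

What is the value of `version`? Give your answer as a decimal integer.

3134527444

`version` follows `tag` (8 B), `offset` (4 B), `height` (4 B), `index` (2 B), so it starts at offset 8 + 4 + 4 + 2 = 18 and occupies 4 bytes.
Bytes at offsets 18..21: BA D5 17 D4.
Big-endian: lowest address holds the most-significant byte.
The bytes are already most-significant first: 0xBAD517D4.
0xBAD517D4 = 3134527444.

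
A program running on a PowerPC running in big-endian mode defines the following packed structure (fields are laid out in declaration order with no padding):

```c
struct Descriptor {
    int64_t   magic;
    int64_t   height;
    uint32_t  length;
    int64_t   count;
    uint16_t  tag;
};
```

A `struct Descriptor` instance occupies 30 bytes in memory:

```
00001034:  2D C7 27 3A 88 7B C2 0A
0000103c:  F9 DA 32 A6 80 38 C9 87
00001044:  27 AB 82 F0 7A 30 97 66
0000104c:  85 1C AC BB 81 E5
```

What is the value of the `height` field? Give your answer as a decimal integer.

-442985922645407353

`height` follows `magic` (8 bytes), so it starts at byte offset 8 and occupies 8 bytes.
Bytes at offsets 8..15: F9 DA 32 A6 80 38 C9 87.
In big-endian order the high byte comes first in memory.
The bytes are already most-significant first: 0xF9DA32A68038C987.
Top bit is set, so as a signed 64-bit value this is 0xF9DA32A68038C987 − 2^64 = -442985922645407353.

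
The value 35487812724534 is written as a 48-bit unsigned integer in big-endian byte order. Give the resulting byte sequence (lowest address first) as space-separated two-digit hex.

20 46 A6 78 A7 36

35487812724534 in hexadecimal, padded to 48 bits, is 0x2046A678A736.
Split into bytes (most-significant first): 20 46 A6 78 A7 36.
In big-endian order the high byte comes first in memory.
So the memory order matches the most-significant-first order: 20 46 A6 78 A7 36.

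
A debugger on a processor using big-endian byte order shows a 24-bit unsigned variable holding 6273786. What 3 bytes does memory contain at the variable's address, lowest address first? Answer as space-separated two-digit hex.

6273786 in hexadecimal, padded to 24 bits, is 0x5FBAFA.
Split into bytes (most-significant first): 5F BA FA.
Big-endian stores the most-significant byte at the lowest address.
So the memory order matches the most-significant-first order: 5F BA FA.

5F BA FA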